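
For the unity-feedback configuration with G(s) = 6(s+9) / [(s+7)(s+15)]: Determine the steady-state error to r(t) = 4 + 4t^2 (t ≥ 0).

No free integrators in G(s): this is a type 0 system. By superposition:
  • 4: e_ss = 4/(1+K_p) with K_p=18/35 → 140/53.
  • 4t^2: a type-0 system cannot track it, e_ss → ∞.
The unbounded component dominates.

infinity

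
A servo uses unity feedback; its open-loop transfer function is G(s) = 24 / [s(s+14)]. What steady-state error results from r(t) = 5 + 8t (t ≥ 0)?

System type = 1 (one pole at s=0). Treating each term separately:
  • 5: tracked with zero error.
  • 8t: e_ss = 8/K_v with K_v=12/7 → 14/3.
Total e_ss = 14/3.

14/3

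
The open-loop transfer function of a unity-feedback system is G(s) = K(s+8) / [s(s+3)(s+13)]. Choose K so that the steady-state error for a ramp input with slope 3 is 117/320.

40

System type = 1 (one pole at s=0).
K_v = lim_{s→0} s·G(s) = K·8 / (3·13) = (8/39)·K.
e_ss = 3/K_v = 117/320 ⇒ K_v = 320/39 ⇒ K = (320/39)/(8/39) = 40.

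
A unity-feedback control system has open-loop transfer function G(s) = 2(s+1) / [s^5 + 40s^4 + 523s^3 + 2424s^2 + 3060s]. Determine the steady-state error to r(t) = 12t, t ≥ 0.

18360

Lowest-order denominator term is 3060s, so the open loop has 1 pole at the origin → type 1 system.
K_v = lim_{s→0} s·G(s) = 2·1 / 3060 = 1/1530.
e_ss = 12/K_v = 12/(1/1530) = 18360.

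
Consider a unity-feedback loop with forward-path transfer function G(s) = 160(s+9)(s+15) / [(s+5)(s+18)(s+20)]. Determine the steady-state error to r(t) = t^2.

infinity

The open loop has no poles at the origin → type 0 system.
For a type-0 system K_a = 0, so e_ss to a parabolic input is unbounded.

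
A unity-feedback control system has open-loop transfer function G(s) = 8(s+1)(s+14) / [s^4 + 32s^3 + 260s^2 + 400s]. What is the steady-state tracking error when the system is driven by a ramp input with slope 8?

Lowest-order denominator term is 400s, so the open loop has 1 pole at the origin → type 1 system.
K_v = lim_{s→0} s·G(s) = 8·1·14 / 400 = 0.28.
e_ss = 8/K_v = 8/0.28 = 200/7.

200/7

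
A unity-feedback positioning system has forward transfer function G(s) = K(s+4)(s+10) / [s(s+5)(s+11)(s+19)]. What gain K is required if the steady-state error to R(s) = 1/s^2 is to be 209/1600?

200

The open loop has one pole at the origin → type 1 system.
K_v = lim_{s→0} s·G(s) = K·4·10 / (5·11·19) = (8/209)·K.
e_ss = 1/K_v = 209/1600 ⇒ K_v = 1600/209 ⇒ K = (1600/209)/(8/209) = 200.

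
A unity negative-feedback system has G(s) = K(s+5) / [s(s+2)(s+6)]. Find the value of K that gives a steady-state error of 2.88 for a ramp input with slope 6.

5

G(s) has one factor of s in the denominator, so the system is type 1.
K_v = lim_{s→0} s·G(s) = K·5 / (2·6) = (5/12)·K.
e_ss = 6/K_v = 2.88 ⇒ K_v = 25/12 ⇒ K = (25/12)/(5/12) = 5.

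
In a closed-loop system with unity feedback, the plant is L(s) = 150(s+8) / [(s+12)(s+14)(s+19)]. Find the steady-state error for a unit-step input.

No free integrators in L(s): this is a type 0 system.
K_p = lim_{s→0} L(s) = 150·8 / (12·14·19) = 50/133.
e_ss = 1/(1 + K_p) = 1/(183/133) = 133/183.

133/183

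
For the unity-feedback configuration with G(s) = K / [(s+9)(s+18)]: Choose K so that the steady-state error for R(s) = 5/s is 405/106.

System type = 0 (no poles at s=0).
K_p = lim_{s→0} G(s) = K / (9·18) = (1/162)·K.
e_ss = 5/(1 + K_p) = 405/106 ⇒ 1 + (1/162)·K = 106/81 ⇒ K = 50.

50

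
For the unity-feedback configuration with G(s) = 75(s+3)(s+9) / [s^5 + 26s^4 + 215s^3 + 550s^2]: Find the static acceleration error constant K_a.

Lowest-order denominator term is 550s^2, so the open loop has 2 poles at the origin → type 2 system.
K_a = lim_{s→0} s^2·G(s) = 75·3·9 / 550 = 81/22.

81/22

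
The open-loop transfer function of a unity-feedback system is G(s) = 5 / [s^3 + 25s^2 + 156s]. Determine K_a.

0

The denominator has no term below 156s — 1 pole at s=0, type 1.
K_a = lim_{s→0} s^2·G(s) = 0 (the extra factor of s kills the finite limit).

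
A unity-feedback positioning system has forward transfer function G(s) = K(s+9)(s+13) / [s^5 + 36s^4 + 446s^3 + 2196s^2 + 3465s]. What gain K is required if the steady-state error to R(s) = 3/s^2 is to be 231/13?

Factoring s from the denominator leaves a polynomial with constant term 3465, so the system is type 1.
K_v = lim_{s→0} s·G(s) = K·9·13 / 3465 = (13/385)·K.
e_ss = 3/K_v = 231/13 ⇒ K_v = 13/77 ⇒ K = (13/77)/(13/385) = 5.

5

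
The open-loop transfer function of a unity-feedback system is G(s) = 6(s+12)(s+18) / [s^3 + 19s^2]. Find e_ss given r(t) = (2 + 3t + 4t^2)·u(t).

Lowest-order denominator term is 19s^2, so the open loop has 2 poles at the origin → type 2 system. Treating each term separately:
  • 2: tracked with zero error.
  • 3t: tracked with zero error.
  • 4t^2: e_ss = 8/K_a with K_a=1296/19 → 19/162.
Total e_ss = 19/162.

19/162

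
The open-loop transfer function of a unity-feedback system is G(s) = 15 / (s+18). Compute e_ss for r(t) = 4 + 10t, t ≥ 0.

infinity

System type = 0 (no poles at s=0). By superposition:
  • 4: e_ss = 4/(1+K_p) with K_p=5/6 → 24/11.
  • 10t: a type-0 system cannot track it, e_ss → ∞.
The unbounded component dominates.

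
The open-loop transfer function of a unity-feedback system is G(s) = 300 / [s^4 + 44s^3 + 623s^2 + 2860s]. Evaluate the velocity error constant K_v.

15/143

Factoring s from the denominator leaves a polynomial with constant term 2860, so the system is type 1.
K_v = lim_{s→0} s·G(s) = 300 / 2860 = 15/143.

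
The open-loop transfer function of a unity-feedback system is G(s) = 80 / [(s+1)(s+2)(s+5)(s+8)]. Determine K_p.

1

G(s) has no factors of s in the denominator, so the system is type 0.
K_p = lim_{s→0} G(s) = 80 / (1·2·5·8) = 1.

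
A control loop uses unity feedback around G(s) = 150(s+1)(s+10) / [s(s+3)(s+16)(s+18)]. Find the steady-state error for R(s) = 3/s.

0

The open loop has one pole at the origin → type 1 system.
K_p = ∞ for a type-1 system; e_ss to a step is zero.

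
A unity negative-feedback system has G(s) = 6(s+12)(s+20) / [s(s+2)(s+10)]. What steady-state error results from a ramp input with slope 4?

G(s) has one factor of s in the denominator, so the system is type 1.
K_v = lim_{s→0} s·G(s) = 6·12·20 / (2·10) = 72.
e_ss = 4/K_v = 4/72 = 1/18.

1/18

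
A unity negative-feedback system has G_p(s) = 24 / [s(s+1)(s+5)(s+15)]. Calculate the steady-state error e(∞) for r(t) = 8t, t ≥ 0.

25

G_p(s) has one factor of s in the denominator, so the system is type 1.
K_v = lim_{s→0} s·G_p(s) = 24 / (1·5·15) = 0.32.
e_ss = 8/K_v = 8/0.32 = 25.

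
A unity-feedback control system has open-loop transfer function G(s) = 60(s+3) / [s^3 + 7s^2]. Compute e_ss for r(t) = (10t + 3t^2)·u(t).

Factoring s^2 from the denominator leaves a polynomial with constant term 7, so the system is type 2. Treating each term separately:
  • 10t: tracked with zero error.
  • 3t^2: e_ss = 6/K_a with K_a=180/7 → 7/30.
Total e_ss = 7/30.

7/30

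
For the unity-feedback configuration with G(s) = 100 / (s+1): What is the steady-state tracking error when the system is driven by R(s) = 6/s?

The open loop has no poles at the origin → type 0 system.
K_p = lim_{s→0} G(s) = 100 / (1) = 100.
e_ss = 6/(1 + K_p) = 6/101.

6/101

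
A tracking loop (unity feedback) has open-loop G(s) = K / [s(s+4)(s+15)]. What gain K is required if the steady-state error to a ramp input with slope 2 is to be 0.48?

250

One free integrator in G(s): this is a type 1 system.
K_v = lim_{s→0} s·G(s) = K / (4·15) = (1/60)·K.
e_ss = 2/K_v = 0.48 ⇒ K_v = 25/6 ⇒ K = (25/6)/(1/60) = 250.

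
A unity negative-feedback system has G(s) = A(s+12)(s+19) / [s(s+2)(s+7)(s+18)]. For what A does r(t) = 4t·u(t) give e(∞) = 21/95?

System type = 1 (one pole at s=0).
K_v = lim_{s→0} s·G(s) = A·12·19 / (2·7·18) = (19/21)·A.
e_ss = 4/K_v = 21/95 ⇒ K_v = 380/21 ⇒ A = (380/21)/(19/21) = 20.

20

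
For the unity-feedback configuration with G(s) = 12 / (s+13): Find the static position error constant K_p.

System type = 0 (no poles at s=0).
K_p = lim_{s→0} G(s) = 12 / (13) = 12/13.

12/13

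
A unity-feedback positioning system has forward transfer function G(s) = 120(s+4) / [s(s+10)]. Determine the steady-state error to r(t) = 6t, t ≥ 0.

0.125

The open loop has one pole at the origin → type 1 system.
K_v = lim_{s→0} s·G(s) = 120·4 / (10) = 48.
e_ss = 6/K_v = 6/48 = 0.125.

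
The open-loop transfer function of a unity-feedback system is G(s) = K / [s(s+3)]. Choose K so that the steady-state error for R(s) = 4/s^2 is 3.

4

One free integrator in G(s): this is a type 1 system.
K_v = lim_{s→0} s·G(s) = K / (3) = (1/3)·K.
e_ss = 4/K_v = 3 ⇒ K_v = 4/3 ⇒ K = (4/3)/(1/3) = 4.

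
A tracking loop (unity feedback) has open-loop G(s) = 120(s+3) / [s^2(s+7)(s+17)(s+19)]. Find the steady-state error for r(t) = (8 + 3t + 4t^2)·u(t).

2261/45

The open loop has two poles at the origin → type 2 system. Treating each term separately:
  • 8: tracked with zero error.
  • 3t: tracked with zero error.
  • 4t^2: e_ss = 8/K_a with K_a=360/2261 → 2261/45.
Total e_ss = 2261/45.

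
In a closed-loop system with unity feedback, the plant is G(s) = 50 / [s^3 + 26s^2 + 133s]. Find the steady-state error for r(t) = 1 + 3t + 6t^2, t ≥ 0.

infinity

Factoring s from the denominator leaves a polynomial with constant term 133, so the system is type 1. Taking each input component in turn:
  • 1: tracked with zero error.
  • 3t: e_ss = 3/K_v with K_v=50/133 → 7.98.
  • 6t^2: a type-1 system cannot track it, e_ss → ∞.
The unbounded component dominates.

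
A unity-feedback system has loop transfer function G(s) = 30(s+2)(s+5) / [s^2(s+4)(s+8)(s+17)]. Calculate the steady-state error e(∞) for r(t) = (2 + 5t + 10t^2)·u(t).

G(s) has two factors of s in the denominator, so the system is type 2. By superposition:
  • 2: tracked with zero error.
  • 5t: tracked with zero error.
  • 10t^2: e_ss = 20/K_a with K_a=75/136 → 544/15.
Total e_ss = 544/15.

544/15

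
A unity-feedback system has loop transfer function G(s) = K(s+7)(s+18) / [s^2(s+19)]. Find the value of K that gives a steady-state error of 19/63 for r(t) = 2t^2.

2

The open loop has two poles at the origin → type 2 system.
K_a = lim_{s→0} s^2·G(s) = K·7·18 / (19) = (126/19)·K.
e_ss = 4/K_a = 19/63 ⇒ K_a = 252/19 ⇒ K = (252/19)/(126/19) = 2.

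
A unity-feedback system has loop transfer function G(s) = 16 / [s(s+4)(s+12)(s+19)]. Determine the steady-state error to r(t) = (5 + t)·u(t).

The open loop has one pole at the origin → type 1 system. Treating each term separately:
  • 5: tracked with zero error.
  • t: e_ss = 1/K_v with K_v=1/57 → 57.
Total e_ss = 57.

57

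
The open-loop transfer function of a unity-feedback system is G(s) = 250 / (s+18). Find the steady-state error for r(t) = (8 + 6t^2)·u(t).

infinity

No free integrators in G(s): this is a type 0 system. Treating each term separately:
  • 8: e_ss = 8/(1+K_p) with K_p=125/9 → 36/67.
  • 6t^2: a type-0 system cannot track it, e_ss → ∞.
The unbounded component dominates.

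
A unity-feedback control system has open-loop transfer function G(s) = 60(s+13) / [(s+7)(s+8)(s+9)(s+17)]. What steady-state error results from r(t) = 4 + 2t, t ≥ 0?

G(s) has no factors of s in the denominator, so the system is type 0. Treating each term separately:
  • 4: e_ss = 4/(1+K_p) with K_p=65/714 → 2856/779.
  • 2t: a type-0 system cannot track it, e_ss → ∞.
The unbounded component dominates.

infinity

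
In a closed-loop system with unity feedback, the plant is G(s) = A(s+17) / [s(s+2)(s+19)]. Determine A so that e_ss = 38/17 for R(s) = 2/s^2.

2

G(s) has one factor of s in the denominator, so the system is type 1.
K_v = lim_{s→0} s·G(s) = A·17 / (2·19) = (17/38)·A.
e_ss = 2/K_v = 38/17 ⇒ K_v = 17/19 ⇒ A = (17/19)/(17/38) = 2.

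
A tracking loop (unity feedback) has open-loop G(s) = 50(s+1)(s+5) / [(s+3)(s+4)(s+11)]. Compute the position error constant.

System type = 0 (no poles at s=0).
K_p = lim_{s→0} G(s) = 50·1·5 / (3·4·11) = 125/66.

125/66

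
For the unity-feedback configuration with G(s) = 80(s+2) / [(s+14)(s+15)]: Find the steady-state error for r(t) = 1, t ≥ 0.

G(s) has no factors of s in the denominator, so the system is type 0.
K_p = lim_{s→0} G(s) = 80·2 / (14·15) = 16/21.
e_ss = 1/(1 + K_p) = 1/(37/21) = 21/37.

21/37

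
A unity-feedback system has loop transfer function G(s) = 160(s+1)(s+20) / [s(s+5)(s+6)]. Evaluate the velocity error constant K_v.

320/3

The open loop has one pole at the origin → type 1 system.
K_v = lim_{s→0} s·G(s) = 160·1·20 / (5·6) = 320/3.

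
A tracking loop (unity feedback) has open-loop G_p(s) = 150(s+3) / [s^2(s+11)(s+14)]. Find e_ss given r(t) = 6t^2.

The open loop has two poles at the origin → type 2 system.
K_a = lim_{s→0} s^2·G_p(s) = 150·3 / (11·14) = 225/77.
r(t) = 6t^2 gives R(s) = 12/s^3.
e_ss = 12/K_a = 12/(225/77) = 308/75.

308/75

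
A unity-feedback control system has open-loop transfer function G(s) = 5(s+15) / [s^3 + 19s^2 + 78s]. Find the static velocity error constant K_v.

25/26

Factoring s from the denominator leaves a polynomial with constant term 78, so the system is type 1.
K_v = lim_{s→0} s·G(s) = 5·15 / 78 = 25/26.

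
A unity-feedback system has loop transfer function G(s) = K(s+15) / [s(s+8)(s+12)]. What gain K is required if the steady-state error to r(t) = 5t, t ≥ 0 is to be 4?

8

The open loop has one pole at the origin → type 1 system.
K_v = lim_{s→0} s·G(s) = K·15 / (8·12) = (5/32)·K.
e_ss = 5/K_v = 4 ⇒ K_v = 1.25 ⇒ K = 1.25/(5/32) = 8.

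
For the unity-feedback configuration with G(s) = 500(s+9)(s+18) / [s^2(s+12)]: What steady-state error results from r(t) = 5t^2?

1/675

Two free integrators in G(s): this is a type 2 system.
K_a = lim_{s→0} s^2·G(s) = 500·9·18 / (12) = 6750.
r(t) = 5t^2 gives R(s) = 10/s^3.
e_ss = 10/K_a = 10/6750 = 1/675.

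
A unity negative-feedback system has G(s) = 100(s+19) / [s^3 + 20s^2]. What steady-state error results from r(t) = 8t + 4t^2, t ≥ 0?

Lowest-order denominator term is 20s^2, so the open loop has 2 poles at the origin → type 2 system. Treating each term separately:
  • 8t: tracked with zero error.
  • 4t^2: e_ss = 8/K_a with K_a=95 → 8/95.
Total e_ss = 8/95.

8/95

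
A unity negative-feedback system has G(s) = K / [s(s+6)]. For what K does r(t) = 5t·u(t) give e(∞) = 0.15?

One free integrator in G(s): this is a type 1 system.
K_v = lim_{s→0} s·G(s) = K / (6) = (1/6)·K.
e_ss = 5/K_v = 0.15 ⇒ K_v = 100/3 ⇒ K = (100/3)/(1/6) = 200.

200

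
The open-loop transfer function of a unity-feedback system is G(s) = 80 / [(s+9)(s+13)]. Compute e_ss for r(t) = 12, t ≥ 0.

1404/197

No free integrators in G(s): this is a type 0 system.
K_p = lim_{s→0} G(s) = 80 / (9·13) = 80/117.
e_ss = 12/(1 + K_p) = 12/(197/117) = 1404/197.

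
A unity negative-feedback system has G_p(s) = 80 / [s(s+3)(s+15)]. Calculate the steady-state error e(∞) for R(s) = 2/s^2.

1.125

One free integrator in G_p(s): this is a type 1 system.
K_v = lim_{s→0} s·G_p(s) = 80 / (3·15) = 16/9.
e_ss = 2/K_v = 2/(16/9) = 1.125.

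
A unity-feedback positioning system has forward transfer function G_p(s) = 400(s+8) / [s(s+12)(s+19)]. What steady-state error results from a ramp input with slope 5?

57/160

One free integrator in G_p(s): this is a type 1 system.
K_v = lim_{s→0} s·G_p(s) = 400·8 / (12·19) = 800/57.
e_ss = 5/K_v = 5/(800/57) = 57/160.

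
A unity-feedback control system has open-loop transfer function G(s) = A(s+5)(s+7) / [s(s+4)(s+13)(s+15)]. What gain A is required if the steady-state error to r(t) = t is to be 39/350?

200

One free integrator in G(s): this is a type 1 system.
K_v = lim_{s→0} s·G(s) = A·5·7 / (4·13·15) = (7/156)·A.
e_ss = 1/K_v = 39/350 ⇒ K_v = 350/39 ⇒ A = (350/39)/(7/156) = 200.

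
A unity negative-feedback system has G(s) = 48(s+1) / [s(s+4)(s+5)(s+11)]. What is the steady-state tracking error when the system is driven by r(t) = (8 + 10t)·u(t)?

275/6

G(s) has one factor of s in the denominator, so the system is type 1. Taking each input component in turn:
  • 8: tracked with zero error.
  • 10t: e_ss = 10/K_v with K_v=12/55 → 275/6.
Total e_ss = 275/6.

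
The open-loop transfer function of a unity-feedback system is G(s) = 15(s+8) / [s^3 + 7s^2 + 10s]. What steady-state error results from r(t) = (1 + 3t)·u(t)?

0.25

The denominator has no term below 10s — 1 pole at s=0, type 1. By superposition:
  • 1: tracked with zero error.
  • 3t: e_ss = 3/K_v with K_v=12 → 0.25.
Total e_ss = 0.25.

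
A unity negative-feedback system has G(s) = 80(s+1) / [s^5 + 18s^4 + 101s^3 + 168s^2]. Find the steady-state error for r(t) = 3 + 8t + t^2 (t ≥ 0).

4.2

Factoring s^2 from the denominator leaves a polynomial with constant term 168, so the system is type 2. By superposition:
  • 3: tracked with zero error.
  • 8t: tracked with zero error.
  • t^2: e_ss = 2/K_a with K_a=10/21 → 4.2.
Total e_ss = 4.2.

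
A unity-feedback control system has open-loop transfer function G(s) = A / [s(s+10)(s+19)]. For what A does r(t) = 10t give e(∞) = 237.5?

8

G(s) has one factor of s in the denominator, so the system is type 1.
K_v = lim_{s→0} s·G(s) = A / (10·19) = (1/190)·A.
e_ss = 10/K_v = 237.5 ⇒ K_v = 4/95 ⇒ A = (4/95)/(1/190) = 8.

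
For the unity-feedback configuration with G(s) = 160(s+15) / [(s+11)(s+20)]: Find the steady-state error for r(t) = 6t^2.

infinity

The open loop has no poles at the origin → type 0 system.
K_a = lim_{s→0} s^2·G(s) = 0; the steady-state error to this parabolic input grows without bound.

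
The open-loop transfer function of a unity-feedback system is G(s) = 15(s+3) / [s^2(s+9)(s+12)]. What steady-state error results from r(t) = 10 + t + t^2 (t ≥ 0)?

4.8

The open loop has two poles at the origin → type 2 system. Taking each input component in turn:
  • 10: tracked with zero error.
  • t: tracked with zero error.
  • t^2: e_ss = 2/K_a with K_a=5/12 → 4.8.
Total e_ss = 4.8.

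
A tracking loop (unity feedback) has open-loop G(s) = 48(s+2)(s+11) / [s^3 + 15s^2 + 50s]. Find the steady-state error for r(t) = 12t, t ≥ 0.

Factoring s from the denominator leaves a polynomial with constant term 50, so the system is type 1.
K_v = lim_{s→0} s·G(s) = 48·2·11 / 50 = 21.12.
e_ss = 12/K_v = 12/21.12 = 25/44.

25/44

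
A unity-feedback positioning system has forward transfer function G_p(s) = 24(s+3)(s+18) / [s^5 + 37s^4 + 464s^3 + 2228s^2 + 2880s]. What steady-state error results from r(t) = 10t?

Lowest-order denominator term is 2880s, so the open loop has 1 pole at the origin → type 1 system.
K_v = lim_{s→0} s·G_p(s) = 24·3·18 / 2880 = 0.45.
e_ss = 10/K_v = 10/0.45 = 200/9.

200/9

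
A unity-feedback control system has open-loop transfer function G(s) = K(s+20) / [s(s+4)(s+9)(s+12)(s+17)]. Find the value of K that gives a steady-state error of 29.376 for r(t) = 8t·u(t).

One free integrator in G(s): this is a type 1 system.
K_v = lim_{s→0} s·G(s) = K·20 / (4·9·12·17) = (5/1836)·K.
e_ss = 8/K_v = 29.376 ⇒ K_v = 125/459 ⇒ K = (125/459)/(5/1836) = 100.

100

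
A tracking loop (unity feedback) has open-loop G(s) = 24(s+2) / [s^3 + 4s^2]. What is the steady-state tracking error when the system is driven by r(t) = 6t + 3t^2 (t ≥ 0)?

The denominator has no term below 4s^2 — 2 poles at s=0, type 2. By superposition:
  • 6t: tracked with zero error.
  • 3t^2: e_ss = 6/K_a with K_a=12 → 0.5.
Total e_ss = 0.5.

0.5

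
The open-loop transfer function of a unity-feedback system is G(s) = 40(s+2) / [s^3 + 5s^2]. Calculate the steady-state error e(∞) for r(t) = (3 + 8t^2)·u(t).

Factoring s^2 from the denominator leaves a polynomial with constant term 5, so the system is type 2. Treating each term separately:
  • 3: tracked with zero error.
  • 8t^2: e_ss = 16/K_a with K_a=16 → 1.
Total e_ss = 1.

1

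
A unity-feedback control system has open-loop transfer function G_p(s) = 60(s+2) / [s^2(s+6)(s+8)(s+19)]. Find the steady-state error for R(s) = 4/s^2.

System type = 2 (two poles at s=0).
K_v = ∞ for a type-2 system; e_ss to a ramp is zero.

0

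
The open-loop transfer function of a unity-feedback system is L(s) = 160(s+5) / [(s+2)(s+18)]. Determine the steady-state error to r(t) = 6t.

The open loop has no poles at the origin → type 0 system.
K_v = lim_{s→0} s·L(s) = 0; the steady-state error to this ramp input grows without bound.

infinity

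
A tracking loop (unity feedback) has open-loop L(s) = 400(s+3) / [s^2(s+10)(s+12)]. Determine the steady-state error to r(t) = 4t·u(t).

L(s) has two factors of s in the denominator, so the system is type 2.
A type-2 system has K_v = ∞, so it tracks a ramp input with zero steady-state error.

0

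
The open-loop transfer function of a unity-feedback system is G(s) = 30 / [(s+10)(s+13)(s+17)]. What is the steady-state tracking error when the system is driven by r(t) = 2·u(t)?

System type = 0 (no poles at s=0).
K_p = lim_{s→0} G(s) = 30 / (10·13·17) = 3/221.
e_ss = 2/(1 + K_p) = 2/(224/221) = 221/112.

221/112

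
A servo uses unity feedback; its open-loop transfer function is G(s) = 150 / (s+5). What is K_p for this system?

G(s) has no factors of s in the denominator, so the system is type 0.
K_p = lim_{s→0} G(s) = 150 / (5) = 30.

30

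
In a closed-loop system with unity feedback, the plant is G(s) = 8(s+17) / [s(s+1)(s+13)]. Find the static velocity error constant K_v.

136/13

One free integrator in G(s): this is a type 1 system.
K_v = lim_{s→0} s·G(s) = 8·17 / (1·13) = 136/13.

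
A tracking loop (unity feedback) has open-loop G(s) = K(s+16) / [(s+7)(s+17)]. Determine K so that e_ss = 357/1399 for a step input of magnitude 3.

System type = 0 (no poles at s=0).
K_p = lim_{s→0} G(s) = K·16 / (7·17) = (16/119)·K.
e_ss = 3/(1 + K_p) = 357/1399 ⇒ 1 + (16/119)·K = 1399/119 ⇒ K = 80.

80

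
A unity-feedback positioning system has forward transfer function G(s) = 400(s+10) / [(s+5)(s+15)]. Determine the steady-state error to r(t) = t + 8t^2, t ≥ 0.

infinity

No free integrators in G(s): this is a type 0 system. By superposition:
  • t: a type-0 system cannot track it, e_ss → ∞.
  • 8t^2: a type-0 system cannot track it, e_ss → ∞.
The unbounded component dominates.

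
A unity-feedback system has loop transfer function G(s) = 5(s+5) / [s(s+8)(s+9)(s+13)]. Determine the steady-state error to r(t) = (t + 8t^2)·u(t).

The open loop has one pole at the origin → type 1 system. Treating each term separately:
  • t: e_ss = 1/K_v with K_v=25/936 → 37.44.
  • 8t^2: a type-1 system cannot track it, e_ss → ∞.
The unbounded component dominates.

infinity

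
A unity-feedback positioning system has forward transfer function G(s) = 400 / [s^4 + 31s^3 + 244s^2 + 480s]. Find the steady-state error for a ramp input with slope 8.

The denominator has no term below 480s — 1 pole at s=0, type 1.
K_v = lim_{s→0} s·G(s) = 400 / 480 = 5/6.
e_ss = 8/K_v = 8/(5/6) = 9.6.

9.6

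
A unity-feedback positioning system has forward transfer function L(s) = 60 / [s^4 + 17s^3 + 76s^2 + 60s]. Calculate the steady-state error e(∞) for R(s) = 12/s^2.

12

Factoring s from the denominator leaves a polynomial with constant term 60, so the system is type 1.
K_v = lim_{s→0} s·L(s) = 60 / 60 = 1.
e_ss = 12/K_v = 12/1 = 12.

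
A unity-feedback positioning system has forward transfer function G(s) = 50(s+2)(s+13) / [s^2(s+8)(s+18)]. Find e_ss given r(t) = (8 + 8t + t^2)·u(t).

72/325

Two free integrators in G(s): this is a type 2 system. By superposition:
  • 8: tracked with zero error.
  • 8t: tracked with zero error.
  • t^2: e_ss = 2/K_a with K_a=325/36 → 72/325.
Total e_ss = 72/325.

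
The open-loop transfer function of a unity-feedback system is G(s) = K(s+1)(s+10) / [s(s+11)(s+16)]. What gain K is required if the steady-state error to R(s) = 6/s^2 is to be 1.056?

G(s) has one factor of s in the denominator, so the system is type 1.
K_v = lim_{s→0} s·G(s) = K·1·10 / (11·16) = (5/88)·K.
e_ss = 6/K_v = 1.056 ⇒ K_v = 125/22 ⇒ K = (125/22)/(5/88) = 100.

100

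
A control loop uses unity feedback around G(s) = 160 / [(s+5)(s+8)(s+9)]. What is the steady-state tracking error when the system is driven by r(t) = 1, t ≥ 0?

G(s) has no factors of s in the denominator, so the system is type 0.
K_p = lim_{s→0} G(s) = 160 / (5·8·9) = 4/9.
e_ss = 1/(1 + K_p) = 1/(13/9) = 9/13.

9/13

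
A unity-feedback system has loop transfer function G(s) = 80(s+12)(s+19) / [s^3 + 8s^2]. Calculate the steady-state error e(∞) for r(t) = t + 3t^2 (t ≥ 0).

Factoring s^2 from the denominator leaves a polynomial with constant term 8, so the system is type 2. By superposition:
  • t: tracked with zero error.
  • 3t^2: e_ss = 6/K_a with K_a=2280 → 1/380.
Total e_ss = 1/380.

1/380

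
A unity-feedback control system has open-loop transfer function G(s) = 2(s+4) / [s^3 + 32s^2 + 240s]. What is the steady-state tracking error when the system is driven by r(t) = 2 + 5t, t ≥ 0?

150

Lowest-order denominator term is 240s, so the open loop has 1 pole at the origin → type 1 system. Taking each input component in turn:
  • 2: tracked with zero error.
  • 5t: e_ss = 5/K_v with K_v=1/30 → 150.
Total e_ss = 150.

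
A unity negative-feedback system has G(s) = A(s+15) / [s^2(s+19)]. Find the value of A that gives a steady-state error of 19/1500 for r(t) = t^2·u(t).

200

Two free integrators in G(s): this is a type 2 system.
K_a = lim_{s→0} s^2·G(s) = A·15 / (19) = (15/19)·A.
e_ss = 2/K_a = 19/1500 ⇒ K_a = 3000/19 ⇒ A = (3000/19)/(15/19) = 200.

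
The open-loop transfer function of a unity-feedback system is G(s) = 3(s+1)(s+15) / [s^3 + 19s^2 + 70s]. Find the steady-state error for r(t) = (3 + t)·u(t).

14/9

The denominator has no term below 70s — 1 pole at s=0, type 1. By superposition:
  • 3: tracked with zero error.
  • t: e_ss = 1/K_v with K_v=9/14 → 14/9.
Total e_ss = 14/9.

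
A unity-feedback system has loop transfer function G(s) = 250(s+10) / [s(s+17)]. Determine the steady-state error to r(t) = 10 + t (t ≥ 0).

The open loop has one pole at the origin → type 1 system. By superposition:
  • 10: tracked with zero error.
  • t: e_ss = 1/K_v with K_v=2500/17 → 0.0068.
Total e_ss = 0.0068.

0.0068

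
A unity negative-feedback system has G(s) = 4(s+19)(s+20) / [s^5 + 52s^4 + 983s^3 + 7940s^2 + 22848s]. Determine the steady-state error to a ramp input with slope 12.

The denominator has no term below 22848s — 1 pole at s=0, type 1.
K_v = lim_{s→0} s·G(s) = 4·19·20 / 22848 = 95/1428.
e_ss = 12/K_v = 12/(95/1428) = 17136/95.

17136/95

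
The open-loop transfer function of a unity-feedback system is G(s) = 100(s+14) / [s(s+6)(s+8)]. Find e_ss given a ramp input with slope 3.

The open loop has one pole at the origin → type 1 system.
K_v = lim_{s→0} s·G(s) = 100·14 / (6·8) = 175/6.
e_ss = 3/K_v = 3/(175/6) = 18/175.

18/175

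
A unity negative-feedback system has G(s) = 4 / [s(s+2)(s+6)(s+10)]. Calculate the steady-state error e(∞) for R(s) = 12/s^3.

G(s) has one factor of s in the denominator, so the system is type 1.
K_a = lim_{s→0} s^2·G(s) = 0; the steady-state error to this parabolic input grows without bound.

infinity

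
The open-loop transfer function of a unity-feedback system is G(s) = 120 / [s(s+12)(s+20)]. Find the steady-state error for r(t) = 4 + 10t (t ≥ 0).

G(s) has one factor of s in the denominator, so the system is type 1. By superposition:
  • 4: tracked with zero error.
  • 10t: e_ss = 10/K_v with K_v=0.5 → 20.
Total e_ss = 20.

20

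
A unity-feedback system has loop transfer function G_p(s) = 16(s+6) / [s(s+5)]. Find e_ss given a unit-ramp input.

One free integrator in G_p(s): this is a type 1 system.
K_v = lim_{s→0} s·G_p(s) = 16·6 / (5) = 19.2.
e_ss = 1/K_v = 1/19.2 = 5/96.

5/96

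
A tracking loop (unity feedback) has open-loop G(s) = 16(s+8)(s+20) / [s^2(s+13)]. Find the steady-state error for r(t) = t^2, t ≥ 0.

System type = 2 (two poles at s=0).
K_a = lim_{s→0} s^2·G(s) = 16·8·20 / (13) = 2560/13.
r(t) = t^2 gives R(s) = 2/s^3.
e_ss = 2/K_a = 2/(2560/13) = 13/1280.

13/1280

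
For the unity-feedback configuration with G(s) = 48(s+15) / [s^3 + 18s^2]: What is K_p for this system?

infinity

K_p = lim_{s→0} G(s); with 2 poles at the origin the limit diverges, so K_p = ∞.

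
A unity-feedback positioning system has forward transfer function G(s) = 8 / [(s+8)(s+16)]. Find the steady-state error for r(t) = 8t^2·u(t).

G(s) has no factors of s in the denominator, so the system is type 0.
For a type-0 system K_a = 0, so e_ss to a parabolic input is unbounded.

infinity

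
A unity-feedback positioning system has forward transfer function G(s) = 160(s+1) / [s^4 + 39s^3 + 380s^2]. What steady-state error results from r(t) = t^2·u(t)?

4.75

The denominator has no term below 380s^2 — 2 poles at s=0, type 2.
K_a = lim_{s→0} s^2·G(s) = 160·1 / 380 = 8/19.
r(t) = t^2 gives R(s) = 2/s^3.
e_ss = 2/K_a = 2/(8/19) = 4.75.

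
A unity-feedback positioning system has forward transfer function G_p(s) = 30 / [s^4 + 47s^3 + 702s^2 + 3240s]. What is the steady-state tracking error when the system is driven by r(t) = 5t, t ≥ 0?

The denominator has no term below 3240s — 1 pole at s=0, type 1.
K_v = lim_{s→0} s·G_p(s) = 30 / 3240 = 1/108.
e_ss = 5/K_v = 5/(1/108) = 540.

540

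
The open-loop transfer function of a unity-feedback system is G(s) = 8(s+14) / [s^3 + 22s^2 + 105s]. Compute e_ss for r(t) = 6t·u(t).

5.625

Lowest-order denominator term is 105s, so the open loop has 1 pole at the origin → type 1 system.
K_v = lim_{s→0} s·G(s) = 8·14 / 105 = 16/15.
e_ss = 6/K_v = 6/(16/15) = 5.625.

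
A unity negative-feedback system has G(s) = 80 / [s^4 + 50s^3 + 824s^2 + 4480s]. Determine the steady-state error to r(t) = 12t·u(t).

The denominator has no term below 4480s — 1 pole at s=0, type 1.
K_v = lim_{s→0} s·G(s) = 80 / 4480 = 1/56.
e_ss = 12/K_v = 12/(1/56) = 672.

672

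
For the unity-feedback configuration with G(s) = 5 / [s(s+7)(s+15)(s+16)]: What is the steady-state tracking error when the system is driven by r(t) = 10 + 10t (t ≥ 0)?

The open loop has one pole at the origin → type 1 system. Taking each input component in turn:
  • 10: tracked with zero error.
  • 10t: e_ss = 10/K_v with K_v=1/336 → 3360.
Total e_ss = 3360.

3360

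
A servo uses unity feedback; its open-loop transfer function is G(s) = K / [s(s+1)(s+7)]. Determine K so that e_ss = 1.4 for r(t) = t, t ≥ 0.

G(s) has one factor of s in the denominator, so the system is type 1.
K_v = lim_{s→0} s·G(s) = K / (1·7) = (1/7)·K.
e_ss = 1/K_v = 1.4 ⇒ K_v = 5/7 ⇒ K = (5/7)/(1/7) = 5.

5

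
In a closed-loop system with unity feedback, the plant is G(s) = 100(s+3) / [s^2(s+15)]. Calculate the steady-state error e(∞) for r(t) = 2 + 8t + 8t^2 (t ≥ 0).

0.8

G(s) has two factors of s in the denominator, so the system is type 2. Taking each input component in turn:
  • 2: tracked with zero error.
  • 8t: tracked with zero error.
  • 8t^2: e_ss = 16/K_a with K_a=20 → 0.8.
Total e_ss = 0.8.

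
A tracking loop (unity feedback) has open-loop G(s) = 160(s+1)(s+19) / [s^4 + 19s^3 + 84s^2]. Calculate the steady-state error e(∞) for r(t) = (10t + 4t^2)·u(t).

21/95

The denominator has no term below 84s^2 — 2 poles at s=0, type 2. Treating each term separately:
  • 10t: tracked with zero error.
  • 4t^2: e_ss = 8/K_a with K_a=760/21 → 21/95.
Total e_ss = 21/95.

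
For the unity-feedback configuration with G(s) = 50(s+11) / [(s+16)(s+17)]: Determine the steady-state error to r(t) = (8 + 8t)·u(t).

No free integrators in G(s): this is a type 0 system. By superposition:
  • 8: e_ss = 8/(1+K_p) with K_p=275/136 → 1088/411.
  • 8t: a type-0 system cannot track it, e_ss → ∞.
The unbounded component dominates.

infinity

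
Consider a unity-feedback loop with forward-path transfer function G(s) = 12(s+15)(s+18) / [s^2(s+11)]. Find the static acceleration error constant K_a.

G(s) has two factors of s in the denominator, so the system is type 2.
K_a = lim_{s→0} s^2·G(s) = 12·15·18 / (11) = 3240/11.

3240/11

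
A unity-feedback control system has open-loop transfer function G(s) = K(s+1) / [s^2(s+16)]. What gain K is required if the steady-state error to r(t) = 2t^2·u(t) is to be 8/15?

G(s) has two factors of s in the denominator, so the system is type 2.
K_a = lim_{s→0} s^2·G(s) = K·1 / (16) = 0.0625·K.
e_ss = 4/K_a = 8/15 ⇒ K_a = 7.5 ⇒ K = 7.5/0.0625 = 120.

120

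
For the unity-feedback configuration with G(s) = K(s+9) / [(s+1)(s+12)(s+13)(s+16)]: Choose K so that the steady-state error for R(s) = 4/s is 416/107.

G(s) has no factors of s in the denominator, so the system is type 0.
K_p = lim_{s→0} G(s) = K·9 / (1·12·13·16) = (3/832)·K.
e_ss = 4/(1 + K_p) = 416/107 ⇒ 1 + (3/832)·K = 107/104 ⇒ K = 8.

8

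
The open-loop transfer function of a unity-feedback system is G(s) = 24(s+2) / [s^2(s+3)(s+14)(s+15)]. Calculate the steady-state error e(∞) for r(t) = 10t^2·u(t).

262.5

System type = 2 (two poles at s=0).
K_a = lim_{s→0} s^2·G(s) = 24·2 / (3·14·15) = 8/105.
r(t) = 10t^2 gives R(s) = 20/s^3.
e_ss = 20/K_a = 20/(8/105) = 262.5.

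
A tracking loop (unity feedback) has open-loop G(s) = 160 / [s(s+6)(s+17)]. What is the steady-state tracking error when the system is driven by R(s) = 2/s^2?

System type = 1 (one pole at s=0).
K_v = lim_{s→0} s·G(s) = 160 / (6·17) = 80/51.
e_ss = 2/K_v = 2/(80/51) = 1.275.

1.275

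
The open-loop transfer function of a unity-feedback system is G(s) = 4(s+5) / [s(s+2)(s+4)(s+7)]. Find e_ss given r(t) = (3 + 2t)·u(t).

5.6

G(s) has one factor of s in the denominator, so the system is type 1. Taking each input component in turn:
  • 3: tracked with zero error.
  • 2t: e_ss = 2/K_v with K_v=5/14 → 5.6.
Total e_ss = 5.6.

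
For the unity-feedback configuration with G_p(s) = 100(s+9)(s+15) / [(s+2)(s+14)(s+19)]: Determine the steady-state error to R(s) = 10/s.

G_p(s) has no factors of s in the denominator, so the system is type 0.
K_p = lim_{s→0} G_p(s) = 100·9·15 / (2·14·19) = 3375/133.
e_ss = 10/(1 + K_p) = 10/(3508/133) = 665/1754.

665/1754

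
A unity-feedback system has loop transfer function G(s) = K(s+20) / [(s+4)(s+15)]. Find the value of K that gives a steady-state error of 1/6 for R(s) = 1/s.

G(s) has no factors of s in the denominator, so the system is type 0.
K_p = lim_{s→0} G(s) = K·20 / (4·15) = (1/3)·K.
e_ss = 1/(1 + K_p) = 1/6 ⇒ 1 + (1/3)·K = 6 ⇒ K = 15.

15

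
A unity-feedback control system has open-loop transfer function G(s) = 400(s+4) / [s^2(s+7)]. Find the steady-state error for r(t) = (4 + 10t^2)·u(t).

0.0875

G(s) has two factors of s in the denominator, so the system is type 2. Treating each term separately:
  • 4: tracked with zero error.
  • 10t^2: e_ss = 20/K_a with K_a=1600/7 → 0.0875.
Total e_ss = 0.0875.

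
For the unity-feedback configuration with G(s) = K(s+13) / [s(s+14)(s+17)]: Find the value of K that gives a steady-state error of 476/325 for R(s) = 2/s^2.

The open loop has one pole at the origin → type 1 system.
K_v = lim_{s→0} s·G(s) = K·13 / (14·17) = (13/238)·K.
e_ss = 2/K_v = 476/325 ⇒ K_v = 325/238 ⇒ K = (325/238)/(13/238) = 25.

25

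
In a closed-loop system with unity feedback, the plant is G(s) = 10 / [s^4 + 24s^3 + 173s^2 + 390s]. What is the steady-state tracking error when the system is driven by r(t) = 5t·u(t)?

195

The denominator has no term below 390s — 1 pole at s=0, type 1.
K_v = lim_{s→0} s·G(s) = 10 / 390 = 1/39.
e_ss = 5/K_v = 5/(1/39) = 195.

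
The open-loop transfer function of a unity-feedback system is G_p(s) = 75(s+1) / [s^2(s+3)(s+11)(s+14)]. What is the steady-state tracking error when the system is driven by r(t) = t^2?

12.32

System type = 2 (two poles at s=0).
K_a = lim_{s→0} s^2·G_p(s) = 75·1 / (3·11·14) = 25/154.
r(t) = t^2 gives R(s) = 2/s^3.
e_ss = 2/K_a = 2/(25/154) = 12.32.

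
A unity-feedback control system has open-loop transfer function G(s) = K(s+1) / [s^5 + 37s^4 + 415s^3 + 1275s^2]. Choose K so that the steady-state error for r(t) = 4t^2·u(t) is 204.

Lowest-order denominator term is 1275s^2, so the open loop has 2 poles at the origin → type 2 system.
K_a = lim_{s→0} s^2·G(s) = K·1 / 1275 = (1/1275)·K.
e_ss = 8/K_a = 204 ⇒ K_a = 2/51 ⇒ K = (2/51)/(1/1275) = 50.

50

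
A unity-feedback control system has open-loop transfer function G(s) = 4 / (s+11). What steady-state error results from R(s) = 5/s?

11/3

G(s) has no factors of s in the denominator, so the system is type 0.
K_p = lim_{s→0} G(s) = 4 / (11) = 4/11.
e_ss = 5/(1 + K_p) = 5/(15/11) = 11/3.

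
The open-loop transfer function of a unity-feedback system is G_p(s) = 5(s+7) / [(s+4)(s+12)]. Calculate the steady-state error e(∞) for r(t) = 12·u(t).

576/83

The open loop has no poles at the origin → type 0 system.
K_p = lim_{s→0} G_p(s) = 5·7 / (4·12) = 35/48.
e_ss = 12/(1 + K_p) = 12/(83/48) = 576/83.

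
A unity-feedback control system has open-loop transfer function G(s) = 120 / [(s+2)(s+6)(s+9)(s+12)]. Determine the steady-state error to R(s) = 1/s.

54/59

No free integrators in G(s): this is a type 0 system.
K_p = lim_{s→0} G(s) = 120 / (2·6·9·12) = 5/54.
e_ss = 1/(1 + K_p) = 1/(59/54) = 54/59.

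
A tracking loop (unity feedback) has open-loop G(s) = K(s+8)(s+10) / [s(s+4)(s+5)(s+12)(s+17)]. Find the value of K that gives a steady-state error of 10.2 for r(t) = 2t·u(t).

The open loop has one pole at the origin → type 1 system.
K_v = lim_{s→0} s·G(s) = K·8·10 / (4·5·12·17) = (1/51)·K.
e_ss = 2/K_v = 10.2 ⇒ K_v = 10/51 ⇒ K = (10/51)/(1/51) = 10.

10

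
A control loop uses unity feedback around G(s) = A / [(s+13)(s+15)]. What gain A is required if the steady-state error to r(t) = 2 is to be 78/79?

The open loop has no poles at the origin → type 0 system.
K_p = lim_{s→0} G(s) = A / (13·15) = (1/195)·A.
e_ss = 2/(1 + K_p) = 78/79 ⇒ 1 + (1/195)·A = 79/39 ⇒ A = 200.

200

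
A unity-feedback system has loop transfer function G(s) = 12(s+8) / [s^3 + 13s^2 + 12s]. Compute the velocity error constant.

Lowest-order denominator term is 12s, so the open loop has 1 pole at the origin → type 1 system.
K_v = lim_{s→0} s·G(s) = 12·8 / 12 = 8.

8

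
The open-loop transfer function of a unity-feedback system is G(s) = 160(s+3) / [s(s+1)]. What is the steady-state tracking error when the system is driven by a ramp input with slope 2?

1/240

The open loop has one pole at the origin → type 1 system.
K_v = lim_{s→0} s·G(s) = 160·3 / (1) = 480.
e_ss = 2/K_v = 2/480 = 1/240.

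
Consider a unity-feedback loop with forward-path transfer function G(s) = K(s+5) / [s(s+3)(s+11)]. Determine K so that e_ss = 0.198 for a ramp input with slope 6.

One free integrator in G(s): this is a type 1 system.
K_v = lim_{s→0} s·G(s) = K·5 / (3·11) = (5/33)·K.
e_ss = 6/K_v = 0.198 ⇒ K_v = 1000/33 ⇒ K = (1000/33)/(5/33) = 200.

200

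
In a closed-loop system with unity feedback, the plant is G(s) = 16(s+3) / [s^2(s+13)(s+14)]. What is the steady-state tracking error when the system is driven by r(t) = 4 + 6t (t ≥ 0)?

0

The open loop has two poles at the origin → type 2 system. Treating each term separately:
  • 4: tracked with zero error.
  • 6t: tracked with zero error.
Total e_ss = 0.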